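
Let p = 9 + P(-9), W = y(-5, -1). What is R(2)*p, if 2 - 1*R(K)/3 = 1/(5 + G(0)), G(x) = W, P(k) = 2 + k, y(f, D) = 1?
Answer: 11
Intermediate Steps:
W = 1
G(x) = 1
R(K) = 11/2 (R(K) = 6 - 3/(5 + 1) = 6 - 3/6 = 6 - 3*⅙ = 6 - ½ = 11/2)
p = 2 (p = 9 + (2 - 9) = 9 - 7 = 2)
R(2)*p = (11/2)*2 = 11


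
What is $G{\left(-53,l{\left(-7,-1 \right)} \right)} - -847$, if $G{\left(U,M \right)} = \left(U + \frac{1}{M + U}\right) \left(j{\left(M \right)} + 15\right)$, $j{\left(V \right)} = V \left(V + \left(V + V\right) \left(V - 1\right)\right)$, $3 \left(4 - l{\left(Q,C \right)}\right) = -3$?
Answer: $-11878$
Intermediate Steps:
$l{\left(Q,C \right)} = 5$ ($l{\left(Q,C \right)} = 4 - -1 = 4 + 1 = 5$)
$j{\left(V \right)} = V \left(V + 2 V \left(-1 + V\right)\right)$
$G{\left(U,M \right)} = \left(15 + M^{2} \left(-1 + 2 M\right)\right) \left(U + \frac{1}{M + U}\right)$ ($G{\left(U,M \right)} = \left(U + \frac{1}{M + U}\right) \left(M^{2} \left(-1 + 2 M\right) + 15\right) = \left(U + \frac{1}{M + U}\right) \left(15 + M^{2} \left(-1 + 2 M\right)\right) = \left(15 + M^{2} \left(-1 + 2 M\right)\right) \left(U + \frac{1}{M + U}\right)$)
$G{\left(-53,l{\left(-7,-1 \right)} \right)} - -847 = \frac{15 + 15 \left(-53\right)^{2} + 5^{2} \left(-1 + 2 \cdot 5\right) + 15 \cdot 5 \left(-53\right) - 53 \cdot 5^{3} \left(-1 + 2 \cdot 5\right) + 5^{2} \left(-53\right)^{2} \left(-1 + 2 \cdot 5\right)}{5 - 53} - -847 = \frac{15 + 15 \cdot 2809 + 25 \left(-1 + 10\right) - 3975 - 6625 \left(-1 + 10\right) + 25 \cdot 2809 \left(-1 + 10\right)}{-48} + 847 = - \frac{15 + 42135 + 25 \cdot 9 - 3975 - 6625 \cdot 9 + 25 \cdot 2809 \cdot 9}{48} + 847 = - \frac{15 + 42135 + 225 - 3975 - 59625 + 632025}{48} + 847 = \left(- \frac{1}{48}\right) 610800 + 847 = -12725 + 847 = -11878$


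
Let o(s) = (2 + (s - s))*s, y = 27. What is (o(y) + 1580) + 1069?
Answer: 2703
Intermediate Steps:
o(s) = 2*s (o(s) = (2 + 0)*s = 2*s)
(o(y) + 1580) + 1069 = (2*27 + 1580) + 1069 = (54 + 1580) + 1069 = 1634 + 1069 = 2703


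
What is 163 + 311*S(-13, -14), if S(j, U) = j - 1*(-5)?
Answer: -2325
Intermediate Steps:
S(j, U) = 5 + j (S(j, U) = j + 5 = 5 + j)
163 + 311*S(-13, -14) = 163 + 311*(5 - 13) = 163 + 311*(-8) = 163 - 2488 = -2325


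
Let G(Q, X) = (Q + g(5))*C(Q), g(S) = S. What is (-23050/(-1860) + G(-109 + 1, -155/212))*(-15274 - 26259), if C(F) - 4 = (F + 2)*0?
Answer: 3087023291/186 ≈ 1.6597e+7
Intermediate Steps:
C(F) = 4 (C(F) = 4 + (F + 2)*0 = 4 + (2 + F)*0 = 4 + 0 = 4)
G(Q, X) = 20 + 4*Q (G(Q, X) = (Q + 5)*4 = (5 + Q)*4 = 20 + 4*Q)
(-23050/(-1860) + G(-109 + 1, -155/212))*(-15274 - 26259) = (-23050/(-1860) + (20 + 4*(-109 + 1)))*(-15274 - 26259) = (-23050*(-1/1860) + (20 + 4*(-108)))*(-41533) = (2305/186 + (20 - 432))*(-41533) = (2305/186 - 412)*(-41533) = -74327/186*(-41533) = 3087023291/186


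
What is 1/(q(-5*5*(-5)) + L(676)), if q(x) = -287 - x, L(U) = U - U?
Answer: -1/412 ≈ -0.0024272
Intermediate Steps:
L(U) = 0
1/(q(-5*5*(-5)) + L(676)) = 1/((-287 - (-5*5)*(-5)) + 0) = 1/((-287 - (-25)*(-5)) + 0) = 1/((-287 - 1*125) + 0) = 1/((-287 - 125) + 0) = 1/(-412 + 0) = 1/(-412) = -1/412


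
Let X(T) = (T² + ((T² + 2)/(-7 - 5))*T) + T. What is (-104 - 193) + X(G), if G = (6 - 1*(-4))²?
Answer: -73547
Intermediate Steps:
G = 100 (G = (6 + 4)² = 10² = 100)
X(T) = T + T² + T*(-⅙ - T²/12) (X(T) = (T² + ((2 + T²)/(-12))*T) + T = (T² + ((2 + T²)*(-1/12))*T) + T = (T² + (-⅙ - T²/12)*T) + T = (T² + T*(-⅙ - T²/12)) + T = T + T² + T*(-⅙ - T²/12))
(-104 - 193) + X(G) = (-104 - 193) + (1/12)*100*(10 - 1*100² + 12*100) = -297 + (1/12)*100*(10 - 1*10000 + 1200) = -297 + (1/12)*100*(10 - 10000 + 1200) = -297 + (1/12)*100*(-8790) = -297 - 73250 = -73547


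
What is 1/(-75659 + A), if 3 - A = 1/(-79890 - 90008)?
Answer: -169898/12853803087 ≈ -1.3218e-5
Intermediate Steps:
A = 509695/169898 (A = 3 - 1/(-79890 - 90008) = 3 - 1/(-169898) = 3 - 1*(-1/169898) = 3 + 1/169898 = 509695/169898 ≈ 3.0000)
1/(-75659 + A) = 1/(-75659 + 509695/169898) = 1/(-12853803087/169898) = -169898/12853803087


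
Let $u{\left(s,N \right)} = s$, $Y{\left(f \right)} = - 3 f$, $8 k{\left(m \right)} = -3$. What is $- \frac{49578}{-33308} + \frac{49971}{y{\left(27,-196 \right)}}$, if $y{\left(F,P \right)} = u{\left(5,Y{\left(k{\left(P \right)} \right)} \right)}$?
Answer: $\frac{832340979}{83270} \approx 9995.7$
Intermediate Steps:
$k{\left(m \right)} = - \frac{3}{8}$ ($k{\left(m \right)} = \frac{1}{8} \left(-3\right) = - \frac{3}{8}$)
$y{\left(F,P \right)} = 5$
$- \frac{49578}{-33308} + \frac{49971}{y{\left(27,-196 \right)}} = - \frac{49578}{-33308} + \frac{49971}{5} = \left(-49578\right) \left(- \frac{1}{33308}\right) + 49971 \cdot \frac{1}{5} = \frac{24789}{16654} + \frac{49971}{5} = \frac{832340979}{83270}$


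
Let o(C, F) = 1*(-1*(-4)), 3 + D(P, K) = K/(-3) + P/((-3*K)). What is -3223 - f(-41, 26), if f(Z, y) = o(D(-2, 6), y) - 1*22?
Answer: -3205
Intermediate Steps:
D(P, K) = -3 - K/3 - P/(3*K) (D(P, K) = -3 + (K/(-3) + P/((-3*K))) = -3 + (K*(-⅓) + P*(-1/(3*K))) = -3 + (-K/3 - P/(3*K)) = -3 - K/3 - P/(3*K))
o(C, F) = 4 (o(C, F) = 1*4 = 4)
f(Z, y) = -18 (f(Z, y) = 4 - 1*22 = 4 - 22 = -18)
-3223 - f(-41, 26) = -3223 - 1*(-18) = -3223 + 18 = -3205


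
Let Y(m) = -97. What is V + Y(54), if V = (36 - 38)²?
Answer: -93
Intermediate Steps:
V = 4 (V = (-2)² = 4)
V + Y(54) = 4 - 97 = -93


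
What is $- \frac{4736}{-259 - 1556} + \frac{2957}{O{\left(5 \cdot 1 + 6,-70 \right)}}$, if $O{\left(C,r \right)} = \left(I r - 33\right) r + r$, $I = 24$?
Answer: $\frac{114585839}{43501920} \approx 2.634$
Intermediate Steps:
$O{\left(C,r \right)} = r + r \left(-33 + 24 r\right)$ ($O{\left(C,r \right)} = \left(24 r - 33\right) r + r = \left(-33 + 24 r\right) r + r = r \left(-33 + 24 r\right) + r = r + r \left(-33 + 24 r\right)$)
$- \frac{4736}{-259 - 1556} + \frac{2957}{O{\left(5 \cdot 1 + 6,-70 \right)}} = - \frac{4736}{-259 - 1556} + \frac{2957}{8 \left(-70\right) \left(-4 + 3 \left(-70\right)\right)} = - \frac{4736}{-259 - 1556} + \frac{2957}{8 \left(-70\right) \left(-4 - 210\right)} = - \frac{4736}{-1815} + \frac{2957}{8 \left(-70\right) \left(-214\right)} = \left(-4736\right) \left(- \frac{1}{1815}\right) + \frac{2957}{119840} = \frac{4736}{1815} + 2957 \cdot \frac{1}{119840} = \frac{4736}{1815} + \frac{2957}{119840} = \frac{114585839}{43501920}$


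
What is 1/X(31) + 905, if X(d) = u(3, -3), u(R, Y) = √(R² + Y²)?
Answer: 905 + √2/6 ≈ 905.24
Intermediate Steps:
X(d) = 3*√2 (X(d) = √(3² + (-3)²) = √(9 + 9) = √18 = 3*√2)
1/X(31) + 905 = 1/(3*√2) + 905 = √2/6 + 905 = 905 + √2/6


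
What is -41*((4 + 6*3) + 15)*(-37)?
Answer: 56129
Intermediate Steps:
-41*((4 + 6*3) + 15)*(-37) = -41*((4 + 18) + 15)*(-37) = -41*(22 + 15)*(-37) = -41*37*(-37) = -1517*(-37) = 56129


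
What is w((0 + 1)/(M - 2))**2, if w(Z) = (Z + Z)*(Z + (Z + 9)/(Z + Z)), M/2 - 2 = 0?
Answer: 100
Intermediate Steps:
M = 4 (M = 4 + 2*0 = 4 + 0 = 4)
w(Z) = 2*Z*(Z + (9 + Z)/(2*Z)) (w(Z) = (2*Z)*(Z + (9 + Z)/((2*Z))) = (2*Z)*(Z + (9 + Z)*(1/(2*Z))) = (2*Z)*(Z + (9 + Z)/(2*Z)) = 2*Z*(Z + (9 + Z)/(2*Z)))
w((0 + 1)/(M - 2))**2 = (9 + (0 + 1)/(4 - 2) + 2*((0 + 1)/(4 - 2))**2)**2 = (9 + 1/2 + 2*(1/2)**2)**2 = (9 + 1/2 + 2*(1/4))**2 = (9 + 1/2 + 1/2)**2 = 10**2 = 100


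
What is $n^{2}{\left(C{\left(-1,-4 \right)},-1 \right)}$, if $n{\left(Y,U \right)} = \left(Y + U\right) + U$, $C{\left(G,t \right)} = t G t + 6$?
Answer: $144$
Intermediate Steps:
$C{\left(G,t \right)} = 6 + G t^{2}$ ($C{\left(G,t \right)} = G t t + 6 = G t^{2} + 6 = 6 + G t^{2}$)
$n{\left(Y,U \right)} = Y + 2 U$ ($n{\left(Y,U \right)} = \left(U + Y\right) + U = Y + 2 U$)
$n^{2}{\left(C{\left(-1,-4 \right)},-1 \right)} = \left(\left(6 - \left(-4\right)^{2}\right) + 2 \left(-1\right)\right)^{2} = \left(\left(6 - 16\right) - 2\right)^{2} = \left(-10 - 2\right)^{2} = \left(-12\right)^{2} = 144$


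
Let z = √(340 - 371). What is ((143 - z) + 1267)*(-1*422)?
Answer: -595020 + 422*I*√31 ≈ -5.9502e+5 + 2349.6*I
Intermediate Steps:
z = I*√31 (z = √(-31) = I*√31 ≈ 5.5678*I)
((143 - z) + 1267)*(-1*422) = ((143 - I*√31) + 1267)*(-1*422) = ((143 - I*√31) + 1267)*(-422) = (1410 - I*√31)*(-422) = -595020 + 422*I*√31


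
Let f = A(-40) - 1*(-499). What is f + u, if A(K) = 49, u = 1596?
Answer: 2144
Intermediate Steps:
f = 548 (f = 49 - 1*(-499) = 49 + 499 = 548)
f + u = 548 + 1596 = 2144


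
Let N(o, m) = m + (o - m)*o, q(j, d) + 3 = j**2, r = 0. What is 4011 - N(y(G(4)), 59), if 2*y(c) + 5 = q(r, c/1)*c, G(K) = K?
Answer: 13513/4 ≈ 3378.3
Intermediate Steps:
q(j, d) = -3 + j**2
y(c) = -5/2 - 3*c/2 (y(c) = -5/2 + ((-3 + 0**2)*c)/2 = -5/2 + ((-3 + 0)*c)/2 = -5/2 + (-3*c)/2 = -5/2 - 3*c/2)
N(o, m) = m + o*(o - m)
4011 - N(y(G(4)), 59) = 4011 - (59 + (-5/2 - 3/2*4)**2 - 1*59*(-5/2 - 3/2*4)) = 4011 - (59 + (-5/2 - 6)**2 - 1*59*(-5/2 - 6)) = 4011 - (59 + (-17/2)**2 - 1*59*(-17/2)) = 4011 - (59 + 289/4 + 1003/2) = 4011 - 1*2531/4 = 4011 - 2531/4 = 13513/4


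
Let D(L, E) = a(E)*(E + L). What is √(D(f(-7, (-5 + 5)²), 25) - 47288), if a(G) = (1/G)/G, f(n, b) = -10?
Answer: I*√29554985/25 ≈ 217.46*I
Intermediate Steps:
a(G) = G⁻² (a(G) = 1/(G*G) = G⁻²)
D(L, E) = (E + L)/E²
√(D(f(-7, (-5 + 5)²), 25) - 47288) = √((25 - 10)/25² - 47288) = √((1/625)*15 - 47288) = √(3/125 - 47288) = √(-5910997/125) = I*√29554985/25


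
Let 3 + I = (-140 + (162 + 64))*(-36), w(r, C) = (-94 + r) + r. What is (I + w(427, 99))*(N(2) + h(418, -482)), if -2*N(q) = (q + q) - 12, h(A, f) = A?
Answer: -987058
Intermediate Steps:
w(r, C) = -94 + 2*r
I = -3099 (I = -3 + (-140 + (162 + 64))*(-36) = -3 + (-140 + 226)*(-36) = -3 + 86*(-36) = -3 - 3096 = -3099)
N(q) = 6 - q (N(q) = -((q + q) - 12)/2 = -(2*q - 12)/2 = -(-12 + 2*q)/2 = 6 - q)
(I + w(427, 99))*(N(2) + h(418, -482)) = (-3099 + (-94 + 2*427))*((6 - 1*2) + 418) = (-3099 + (-94 + 854))*((6 - 2) + 418) = (-3099 + 760)*(4 + 418) = -2339*422 = -987058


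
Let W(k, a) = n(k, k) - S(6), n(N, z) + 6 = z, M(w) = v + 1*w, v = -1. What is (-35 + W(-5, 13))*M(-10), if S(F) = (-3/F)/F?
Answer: 6061/12 ≈ 505.08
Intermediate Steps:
M(w) = -1 + w (M(w) = -1 + 1*w = -1 + w)
n(N, z) = -6 + z
S(F) = -3/F²
W(k, a) = -71/12 + k (W(k, a) = (-6 + k) - (-3)/6² = (-6 + k) - (-3)/36 = (-6 + k) - 1*(-1/12) = (-6 + k) + 1/12 = -71/12 + k)
(-35 + W(-5, 13))*M(-10) = (-35 + (-71/12 - 5))*(-1 - 10) = (-35 - 131/12)*(-11) = -551/12*(-11) = 6061/12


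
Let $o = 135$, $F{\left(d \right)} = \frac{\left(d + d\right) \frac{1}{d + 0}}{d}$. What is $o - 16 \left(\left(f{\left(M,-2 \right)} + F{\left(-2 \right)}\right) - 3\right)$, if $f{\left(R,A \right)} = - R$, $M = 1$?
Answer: $215$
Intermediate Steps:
$F{\left(d \right)} = \frac{2}{d}$ ($F{\left(d \right)} = \frac{2 d \frac{1}{d}}{d} = \frac{2}{d}$)
$o - 16 \left(\left(f{\left(M,-2 \right)} + F{\left(-2 \right)}\right) - 3\right) = 135 - 16 \left(\left(\left(-1\right) 1 + \frac{2}{-2}\right) - 3\right) = 135 - 16 \left(\left(-1 + 2 \left(- \frac{1}{2}\right)\right) - 3\right) = 135 - 16 \left(\left(-1 - 1\right) - 3\right) = 135 - 16 \left(-2 - 3\right) = 135 - -80 = 135 + 80 = 215$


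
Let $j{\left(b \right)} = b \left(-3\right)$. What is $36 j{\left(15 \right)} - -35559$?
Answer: $33939$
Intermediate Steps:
$j{\left(b \right)} = - 3 b$
$36 j{\left(15 \right)} - -35559 = 36 \left(\left(-3\right) 15\right) - -35559 = 36 \left(-45\right) + 35559 = -1620 + 35559 = 33939$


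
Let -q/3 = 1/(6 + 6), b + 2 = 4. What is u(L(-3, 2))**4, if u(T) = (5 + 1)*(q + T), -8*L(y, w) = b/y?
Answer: 1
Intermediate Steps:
b = 2 (b = -2 + 4 = 2)
L(y, w) = -1/(4*y)
q = -1/4 (q = -3/(6 + 6) = -3/12 = -3*1/12 = -1/4 ≈ -0.25000)
u(T) = -3/2 + 6*T (u(T) = (5 + 1)*(-1/4 + T) = 6*(-1/4 + T) = -3/2 + 6*T)
u(L(-3, 2))**4 = (-3/2 + 6*(-1/4/(-3)))**4 = (-3/2 + 6*(-1/4*(-1/3)))**4 = (-3/2 + 6*(1/12))**4 = (-3/2 + 1/2)**4 = (-1)**4 = 1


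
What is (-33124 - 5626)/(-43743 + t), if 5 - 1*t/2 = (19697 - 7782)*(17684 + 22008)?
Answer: 38750/945904093 ≈ 4.0966e-5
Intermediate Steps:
t = -945860350 (t = 10 - 2*(19697 - 7782)*(17684 + 22008) = 10 - 23830*39692 = 10 - 2*472930180 = 10 - 945860360 = -945860350)
(-33124 - 5626)/(-43743 + t) = (-33124 - 5626)/(-43743 - 945860350) = -38750/(-945904093) = -38750*(-1/945904093) = 38750/945904093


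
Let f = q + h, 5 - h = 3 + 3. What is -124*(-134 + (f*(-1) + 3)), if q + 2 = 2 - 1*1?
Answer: 15996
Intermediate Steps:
q = -1 (q = -2 + (2 - 1*1) = -2 + (2 - 1) = -2 + 1 = -1)
h = -1 (h = 5 - (3 + 3) = 5 - 1*6 = 5 - 6 = -1)
f = -2 (f = -1 - 1 = -2)
-124*(-134 + (f*(-1) + 3)) = -124*(-134 + (-2*(-1) + 3)) = -124*(-134 + (2 + 3)) = -124*(-134 + 5) = -124*(-129) = 15996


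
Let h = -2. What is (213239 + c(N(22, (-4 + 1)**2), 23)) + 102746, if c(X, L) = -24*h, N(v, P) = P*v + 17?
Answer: 316033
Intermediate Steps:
N(v, P) = 17 + P*v
c(X, L) = 48 (c(X, L) = -24*(-2) = 48)
(213239 + c(N(22, (-4 + 1)**2), 23)) + 102746 = (213239 + 48) + 102746 = 213287 + 102746 = 316033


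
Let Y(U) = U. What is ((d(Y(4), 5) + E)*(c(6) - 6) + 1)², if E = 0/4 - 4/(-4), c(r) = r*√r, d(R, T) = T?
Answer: 9001 - 2520*√6 ≈ 2828.3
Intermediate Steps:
c(r) = r^(3/2)
E = 1 (E = 0*(¼) - 4*(-¼) = 0 + 1 = 1)
((d(Y(4), 5) + E)*(c(6) - 6) + 1)² = ((5 + 1)*(6^(3/2) - 6) + 1)² = (6*(6*√6 - 6) + 1)² = (6*(-6 + 6*√6) + 1)² = ((-36 + 36*√6) + 1)² = (-35 + 36*√6)²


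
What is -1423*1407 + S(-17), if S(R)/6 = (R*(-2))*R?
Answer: -2005629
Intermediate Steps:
S(R) = -12*R**2 (S(R) = 6*((R*(-2))*R) = 6*((-2*R)*R) = 6*(-2*R**2) = -12*R**2)
-1423*1407 + S(-17) = -1423*1407 - 12*(-17)**2 = -2002161 - 12*289 = -2002161 - 3468 = -2005629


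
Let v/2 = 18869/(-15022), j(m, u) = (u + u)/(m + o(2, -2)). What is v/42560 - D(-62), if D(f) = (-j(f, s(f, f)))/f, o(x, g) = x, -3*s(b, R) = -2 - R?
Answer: -321422977/29729138880 ≈ -0.010812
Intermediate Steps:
s(b, R) = ⅔ + R/3 (s(b, R) = -(-2 - R)/3 = ⅔ + R/3)
j(m, u) = 2*u/(2 + m) (j(m, u) = (u + u)/(m + 2) = (2*u)/(2 + m) = 2*u/(2 + m))
v = -18869/7511 (v = 2*(18869/(-15022)) = 2*(18869*(-1/15022)) = 2*(-18869/15022) = -18869/7511 ≈ -2.5122)
D(f) = -2*(⅔ + f/3)/(f*(2 + f)) (D(f) = (-2*(⅔ + f/3)/(2 + f))/f = -2*(⅔ + f/3)/(f*(2 + f)))
v/42560 - D(-62) = -18869/7511/42560 - (-2)/(3*(-62)) = -18869/7511*1/42560 - (-2)*(-1)/(3*62) = -18869/319668160 - 1*1/93 = -18869/319668160 - 1/93 = -321422977/29729138880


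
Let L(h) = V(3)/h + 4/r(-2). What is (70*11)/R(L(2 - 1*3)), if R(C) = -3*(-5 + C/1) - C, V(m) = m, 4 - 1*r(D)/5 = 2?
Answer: 3850/127 ≈ 30.315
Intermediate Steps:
r(D) = 10 (r(D) = 20 - 5*2 = 20 - 10 = 10)
L(h) = ⅖ + 3/h (L(h) = 3/h + 4/10 = 3/h + 4*(⅒) = 3/h + ⅖ = ⅖ + 3/h)
R(C) = 15 - 4*C (R(C) = -3*(-5 + C*1) - C = -3*(-5 + C) - C = (15 - 3*C) - C = 15 - 4*C)
(70*11)/R(L(2 - 1*3)) = (70*11)/(15 - 4*(⅖ + 3/(2 - 1*3))) = 770/(15 - 4*(⅖ + 3/(2 - 3))) = 770/(15 - 4*(⅖ + 3/(-1))) = 770/(15 - 4*(⅖ + 3*(-1))) = 770/(15 - 4*(⅖ - 3)) = 770/(15 - 4*(-13/5)) = 770/(15 + 52/5) = 770/(127/5) = 770*(5/127) = 3850/127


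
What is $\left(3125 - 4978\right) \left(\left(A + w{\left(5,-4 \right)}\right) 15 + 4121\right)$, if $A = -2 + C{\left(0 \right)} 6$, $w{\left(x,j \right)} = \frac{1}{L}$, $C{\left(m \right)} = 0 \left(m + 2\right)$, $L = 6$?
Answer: $- \frac{15170511}{2} \approx -7.5853 \cdot 10^{6}$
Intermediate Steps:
$C{\left(m \right)} = 0$ ($C{\left(m \right)} = 0 \left(2 + m\right) = 0$)
$w{\left(x,j \right)} = \frac{1}{6}$
$A = -2$ ($A = -2 + 0 \cdot 6 = -2 + 0 = -2$)
$\left(3125 - 4978\right) \left(\left(A + w{\left(5,-4 \right)}\right) 15 + 4121\right) = \left(3125 - 4978\right) \left(\left(-2 + \frac{1}{6}\right) 15 + 4121\right) = - 1853 \left(\left(- \frac{11}{6}\right) 15 + 4121\right) = - 1853 \left(- \frac{55}{2} + 4121\right) = \left(-1853\right) \frac{8187}{2} = - \frac{15170511}{2}$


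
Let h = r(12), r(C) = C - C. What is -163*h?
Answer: 0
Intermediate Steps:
r(C) = 0
h = 0
-163*h = -163*0 = 0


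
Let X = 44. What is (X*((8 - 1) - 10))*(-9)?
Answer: 1188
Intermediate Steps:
(X*((8 - 1) - 10))*(-9) = (44*((8 - 1) - 10))*(-9) = (44*(7 - 10))*(-9) = (44*(-3))*(-9) = -132*(-9) = 1188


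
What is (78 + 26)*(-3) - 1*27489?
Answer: -27801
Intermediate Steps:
(78 + 26)*(-3) - 1*27489 = 104*(-3) - 27489 = -312 - 27489 = -27801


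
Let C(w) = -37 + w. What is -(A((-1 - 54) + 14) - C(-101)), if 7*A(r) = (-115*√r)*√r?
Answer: -5681/7 ≈ -811.57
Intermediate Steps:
A(r) = -115*r/7 (A(r) = ((-115*√r)*√r)/7 = (-115*r)/7 = -115*r/7)
-(A((-1 - 54) + 14) - C(-101)) = -(-115*((-1 - 54) + 14)/7 - (-37 - 101)) = -(-115*(-55 + 14)/7 - 1*(-138)) = -(-115/7*(-41) + 138) = -(4715/7 + 138) = -1*5681/7 = -5681/7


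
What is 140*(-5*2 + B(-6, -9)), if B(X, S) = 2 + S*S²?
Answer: -103180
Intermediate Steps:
B(X, S) = 2 + S³
140*(-5*2 + B(-6, -9)) = 140*(-5*2 + (2 + (-9)³)) = 140*(-10 + (2 - 729)) = 140*(-10 - 727) = 140*(-737) = -103180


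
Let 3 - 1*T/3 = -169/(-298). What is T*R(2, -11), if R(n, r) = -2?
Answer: -2175/149 ≈ -14.597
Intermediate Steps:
T = 2175/298 (T = 9 - (-507)/(-298) = 9 - (-507)*(-1)/298 = 9 - 3*169/298 = 9 - 507/298 = 2175/298 ≈ 7.2987)
T*R(2, -11) = (2175/298)*(-2) = -2175/149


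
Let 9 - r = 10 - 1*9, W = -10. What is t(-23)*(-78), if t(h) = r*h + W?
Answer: 15132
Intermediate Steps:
r = 8 (r = 9 - (10 - 1*9) = 9 - (10 - 9) = 9 - 1*1 = 9 - 1 = 8)
t(h) = -10 + 8*h (t(h) = 8*h - 10 = -10 + 8*h)
t(-23)*(-78) = (-10 + 8*(-23))*(-78) = (-10 - 184)*(-78) = -194*(-78) = 15132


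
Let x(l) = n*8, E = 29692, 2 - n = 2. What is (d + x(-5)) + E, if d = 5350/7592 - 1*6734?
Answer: 87151243/3796 ≈ 22959.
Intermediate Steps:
n = 0 (n = 2 - 1*2 = 2 - 2 = 0)
x(l) = 0 (x(l) = 0*8 = 0)
d = -25559589/3796 (d = 5350*(1/7592) - 6734 = 2675/3796 - 6734 = -25559589/3796 ≈ -6733.3)
(d + x(-5)) + E = (-25559589/3796 + 0) + 29692 = -25559589/3796 + 29692 = 87151243/3796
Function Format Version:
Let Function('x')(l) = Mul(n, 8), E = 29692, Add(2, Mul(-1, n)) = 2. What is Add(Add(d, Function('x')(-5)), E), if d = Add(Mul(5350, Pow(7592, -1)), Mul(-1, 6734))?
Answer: Rational(87151243, 3796) ≈ 22959.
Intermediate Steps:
n = 0 (n = Add(2, Mul(-1, 2)) = Add(2, -2) = 0)
Function('x')(l) = 0 (Function('x')(l) = Mul(0, 8) = 0)
d = Rational(-25559589, 3796) (d = Add(Mul(5350, Rational(1, 7592)), -6734) = Add(Rational(2675, 3796), -6734) = Rational(-25559589, 3796) ≈ -6733.3)
Add(Add(d, Function('x')(-5)), E) = Add(Add(Rational(-25559589, 3796), 0), 29692) = Add(Rational(-25559589, 3796), 29692) = Rational(87151243, 3796)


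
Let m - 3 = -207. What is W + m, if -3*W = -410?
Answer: -202/3 ≈ -67.333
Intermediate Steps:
m = -204 (m = 3 - 207 = -204)
W = 410/3 (W = -1/3*(-410) = 410/3 ≈ 136.67)
W + m = 410/3 - 204 = -202/3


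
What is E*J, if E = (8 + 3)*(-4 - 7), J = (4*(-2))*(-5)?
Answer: -4840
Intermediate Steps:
J = 40 (J = -8*(-5) = 40)
E = -121 (E = 11*(-11) = -121)
E*J = -121*40 = -4840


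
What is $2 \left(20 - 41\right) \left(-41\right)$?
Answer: $1722$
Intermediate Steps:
$2 \left(20 - 41\right) \left(-41\right) = 2 \left(-21\right) \left(-41\right) = \left(-42\right) \left(-41\right) = 1722$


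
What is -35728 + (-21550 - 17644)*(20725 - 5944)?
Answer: -579362242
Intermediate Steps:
-35728 + (-21550 - 17644)*(20725 - 5944) = -35728 - 39194*14781 = -35728 - 579326514 = -579362242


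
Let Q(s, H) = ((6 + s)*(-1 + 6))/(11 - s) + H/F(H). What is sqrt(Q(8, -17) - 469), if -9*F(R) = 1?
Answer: I*sqrt(2634)/3 ≈ 17.108*I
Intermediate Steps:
F(R) = -1/9 (F(R) = -1/9*1 = -1/9)
Q(s, H) = -9*H + (30 + 5*s)/(11 - s) (Q(s, H) = ((6 + s)*(-1 + 6))/(11 - s) + H/(-1/9) = ((6 + s)*5)/(11 - s) + H*(-9) = (30 + 5*s)/(11 - s) - 9*H = -9*H + (30 + 5*s)/(11 - s))
sqrt(Q(8, -17) - 469) = sqrt((-30 - 5*8 + 99*(-17) - 9*(-17)*8)/(-11 + 8) - 469) = sqrt((-30 - 40 - 1683 + 1224)/(-3) - 469) = sqrt(-1/3*(-529) - 469) = sqrt(529/3 - 469) = sqrt(-878/3) = I*sqrt(2634)/3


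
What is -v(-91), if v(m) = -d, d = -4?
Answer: -4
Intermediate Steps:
v(m) = 4 (v(m) = -1*(-4) = 4)
-v(-91) = -1*4 = -4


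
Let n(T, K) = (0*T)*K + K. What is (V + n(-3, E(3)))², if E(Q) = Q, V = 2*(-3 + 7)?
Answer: 121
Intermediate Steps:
V = 8 (V = 2*4 = 8)
n(T, K) = K (n(T, K) = 0*K + K = 0 + K = K)
(V + n(-3, E(3)))² = (8 + 3)² = 11² = 121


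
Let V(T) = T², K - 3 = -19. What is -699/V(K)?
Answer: -699/256 ≈ -2.7305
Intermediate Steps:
K = -16 (K = 3 - 19 = -16)
-699/V(K) = -699/((-16)²) = -699/256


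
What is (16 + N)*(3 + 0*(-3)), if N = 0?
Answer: 48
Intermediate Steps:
(16 + N)*(3 + 0*(-3)) = (16 + 0)*(3 + 0*(-3)) = 16*(3 + 0) = 16*3 = 48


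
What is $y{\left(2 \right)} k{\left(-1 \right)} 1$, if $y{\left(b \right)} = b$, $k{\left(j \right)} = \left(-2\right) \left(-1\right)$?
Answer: $4$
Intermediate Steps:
$k{\left(j \right)} = 2$
$y{\left(2 \right)} k{\left(-1 \right)} 1 = 2 \cdot 2 \cdot 1 = 4 \cdot 1 = 4$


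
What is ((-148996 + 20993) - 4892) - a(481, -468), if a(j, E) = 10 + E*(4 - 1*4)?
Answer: -132905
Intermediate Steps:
a(j, E) = 10 (a(j, E) = 10 + E*(4 - 4) = 10 + E*0 = 10 + 0 = 10)
((-148996 + 20993) - 4892) - a(481, -468) = ((-148996 + 20993) - 4892) - 1*10 = (-128003 - 4892) - 10 = -132895 - 10 = -132905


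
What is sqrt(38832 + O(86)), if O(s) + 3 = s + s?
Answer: sqrt(39001) ≈ 197.49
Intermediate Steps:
O(s) = -3 + 2*s (O(s) = -3 + (s + s) = -3 + 2*s)
sqrt(38832 + O(86)) = sqrt(38832 + (-3 + 2*86)) = sqrt(38832 + (-3 + 172)) = sqrt(38832 + 169) = sqrt(39001)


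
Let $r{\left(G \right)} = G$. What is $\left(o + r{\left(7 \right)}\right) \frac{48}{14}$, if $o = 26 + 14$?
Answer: $\frac{1128}{7} \approx 161.14$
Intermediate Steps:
$o = 40$
$\left(o + r{\left(7 \right)}\right) \frac{48}{14} = \left(40 + 7\right) \frac{48}{14} = 47 \cdot 48 \cdot \frac{1}{14} = 47 \cdot \frac{24}{7} = \frac{1128}{7}$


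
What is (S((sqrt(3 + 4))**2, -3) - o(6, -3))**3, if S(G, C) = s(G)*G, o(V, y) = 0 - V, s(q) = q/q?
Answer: 2197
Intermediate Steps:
s(q) = 1
o(V, y) = -V
S(G, C) = G (S(G, C) = 1*G = G)
(S((sqrt(3 + 4))**2, -3) - o(6, -3))**3 = ((sqrt(3 + 4))**2 - (-1)*6)**3 = ((sqrt(7))**2 - 1*(-6))**3 = (7 + 6)**3 = 13**3 = 2197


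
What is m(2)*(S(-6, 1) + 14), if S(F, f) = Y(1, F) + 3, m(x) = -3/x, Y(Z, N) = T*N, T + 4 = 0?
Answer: -123/2 ≈ -61.500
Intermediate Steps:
T = -4 (T = -4 + 0 = -4)
Y(Z, N) = -4*N
S(F, f) = 3 - 4*F (S(F, f) = -4*F + 3 = 3 - 4*F)
m(2)*(S(-6, 1) + 14) = (-3/2)*((3 - 4*(-6)) + 14) = (-3*½)*((3 + 24) + 14) = -3*(27 + 14)/2 = -3/2*41 = -123/2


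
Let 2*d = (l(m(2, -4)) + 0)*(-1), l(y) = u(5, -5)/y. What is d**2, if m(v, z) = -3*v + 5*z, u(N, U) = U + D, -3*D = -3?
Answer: 1/169 ≈ 0.0059172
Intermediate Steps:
D = 1 (D = -1/3*(-3) = 1)
u(N, U) = 1 + U (u(N, U) = U + 1 = 1 + U)
l(y) = -4/y (l(y) = (1 - 5)/y = -4/y)
d = -1/13 (d = ((-4/(-3*2 + 5*(-4)) + 0)*(-1))/2 = ((-4/(-6 - 20) + 0)*(-1))/2 = ((-4/(-26) + 0)*(-1))/2 = ((-4*(-1/26) + 0)*(-1))/2 = ((2/13 + 0)*(-1))/2 = ((2/13)*(-1))/2 = (1/2)*(-2/13) = -1/13 ≈ -0.076923)
d**2 = (-1/13)**2 = 1/169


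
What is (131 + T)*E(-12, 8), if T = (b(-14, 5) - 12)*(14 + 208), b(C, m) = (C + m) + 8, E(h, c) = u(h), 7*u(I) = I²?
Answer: -396720/7 ≈ -56674.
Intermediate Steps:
u(I) = I²/7
E(h, c) = h²/7
b(C, m) = 8 + C + m
T = -2886 (T = ((8 - 14 + 5) - 12)*(14 + 208) = (-1 - 12)*222 = -13*222 = -2886)
(131 + T)*E(-12, 8) = (131 - 2886)*((⅐)*(-12)²) = -2755*144/7 = -396720/7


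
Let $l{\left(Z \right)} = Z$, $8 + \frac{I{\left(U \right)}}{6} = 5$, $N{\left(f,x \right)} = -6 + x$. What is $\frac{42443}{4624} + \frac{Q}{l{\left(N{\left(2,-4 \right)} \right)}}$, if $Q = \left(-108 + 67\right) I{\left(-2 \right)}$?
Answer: $- \frac{1494041}{23120} \approx -64.621$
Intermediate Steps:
$I{\left(U \right)} = -18$ ($I{\left(U \right)} = -48 + 6 \cdot 5 = -48 + 30 = -18$)
$Q = 738$ ($Q = \left(-108 + 67\right) \left(-18\right) = \left(-41\right) \left(-18\right) = 738$)
$\frac{42443}{4624} + \frac{Q}{l{\left(N{\left(2,-4 \right)} \right)}} = \frac{42443}{4624} + \frac{738}{-6 - 4} = 42443 \cdot \frac{1}{4624} + \frac{738}{-10} = \frac{42443}{4624} + 738 \left(- \frac{1}{10}\right) = \frac{42443}{4624} - \frac{369}{5} = - \frac{1494041}{23120}$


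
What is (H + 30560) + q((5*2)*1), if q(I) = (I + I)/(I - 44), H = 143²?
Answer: 867143/17 ≈ 51008.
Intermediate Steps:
H = 20449
q(I) = 2*I/(-44 + I) (q(I) = (2*I)/(-44 + I) = 2*I/(-44 + I))
(H + 30560) + q((5*2)*1) = (20449 + 30560) + 2*((5*2)*1)/(-44 + (5*2)*1) = 51009 + 2*(10*1)/(-44 + 10*1) = 51009 + 2*10/(-44 + 10) = 51009 + 2*10/(-34) = 51009 + 2*10*(-1/34) = 51009 - 10/17 = 867143/17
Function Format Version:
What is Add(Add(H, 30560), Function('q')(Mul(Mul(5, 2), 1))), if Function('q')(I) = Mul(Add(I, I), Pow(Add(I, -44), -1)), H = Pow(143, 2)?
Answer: Rational(867143, 17) ≈ 51008.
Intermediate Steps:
H = 20449
Function('q')(I) = Mul(2, I, Pow(Add(-44, I), -1)) (Function('q')(I) = Mul(Mul(2, I), Pow(Add(-44, I), -1)) = Mul(2, I, Pow(Add(-44, I), -1)))
Add(Add(H, 30560), Function('q')(Mul(Mul(5, 2), 1))) = Add(Add(20449, 30560), Mul(2, Mul(Mul(5, 2), 1), Pow(Add(-44, Mul(Mul(5, 2), 1)), -1))) = Add(51009, Mul(2, Mul(10, 1), Pow(Add(-44, Mul(10, 1)), -1))) = Add(51009, Mul(2, 10, Pow(Add(-44, 10), -1))) = Add(51009, Mul(2, 10, Pow(-34, -1))) = Add(51009, Mul(2, 10, Rational(-1, 34))) = Add(51009, Rational(-10, 17)) = Rational(867143, 17)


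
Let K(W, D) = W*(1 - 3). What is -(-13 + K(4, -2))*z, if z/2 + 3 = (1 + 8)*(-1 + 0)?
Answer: -504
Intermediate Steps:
K(W, D) = -2*W (K(W, D) = W*(-2) = -2*W)
z = -24 (z = -6 + 2*((1 + 8)*(-1 + 0)) = -6 + 2*(9*(-1)) = -6 + 2*(-9) = -6 - 18 = -24)
-(-13 + K(4, -2))*z = -(-13 - 2*4)*(-24) = -(-13 - 8)*(-24) = -(-21)*(-24) = -1*504 = -504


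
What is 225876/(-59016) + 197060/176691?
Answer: -2356713613/868966338 ≈ -2.7121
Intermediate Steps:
225876/(-59016) + 197060/176691 = 225876*(-1/59016) + 197060*(1/176691) = -18823/4918 + 197060/176691 = -2356713613/868966338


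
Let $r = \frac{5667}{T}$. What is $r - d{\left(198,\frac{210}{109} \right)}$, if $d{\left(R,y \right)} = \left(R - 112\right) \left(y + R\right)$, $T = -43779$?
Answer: $- \frac{27349122317}{1590637} \approx -17194.0$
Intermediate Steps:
$d{\left(R,y \right)} = \left(-112 + R\right) \left(R + y\right)$
$r = - \frac{1889}{14593}$ ($r = \frac{5667}{-43779} = 5667 \left(- \frac{1}{43779}\right) = - \frac{1889}{14593} \approx -0.12945$)
$r - d{\left(198,\frac{210}{109} \right)} = - \frac{1889}{14593} - \left(198^{2} - 22176 - 112 \cdot \frac{210}{109} + 198 \cdot \frac{210}{109}\right) = - \frac{1889}{14593} - \left(39204 - 22176 - 112 \cdot 210 \cdot \frac{1}{109} + 198 \cdot 210 \cdot \frac{1}{109}\right) = - \frac{1889}{14593} - \left(39204 - 22176 - \frac{23520}{109} + 198 \cdot \frac{210}{109}\right) = - \frac{1889}{14593} - \left(39204 - 22176 - \frac{23520}{109} + \frac{41580}{109}\right) = - \frac{1889}{14593} - \frac{1874112}{109} = - \frac{27349122317}{1590637}$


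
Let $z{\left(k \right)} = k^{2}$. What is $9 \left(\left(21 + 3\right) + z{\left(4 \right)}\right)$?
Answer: $360$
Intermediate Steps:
$9 \left(\left(21 + 3\right) + z{\left(4 \right)}\right) = 9 \left(\left(21 + 3\right) + 4^{2}\right) = 9 \left(24 + 16\right) = 9 \cdot 40 = 360$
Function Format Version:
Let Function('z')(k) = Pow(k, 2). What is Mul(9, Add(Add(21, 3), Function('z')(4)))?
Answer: 360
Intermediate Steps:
Mul(9, Add(Add(21, 3), Function('z')(4))) = Mul(9, Add(Add(21, 3), Pow(4, 2))) = Mul(9, Add(24, 16)) = Mul(9, 40) = 360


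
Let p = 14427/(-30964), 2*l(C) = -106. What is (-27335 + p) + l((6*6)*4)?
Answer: -848056459/30964 ≈ -27388.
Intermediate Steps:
l(C) = -53 (l(C) = (½)*(-106) = -53)
p = -14427/30964 (p = 14427*(-1/30964) = -14427/30964 ≈ -0.46593)
(-27335 + p) + l((6*6)*4) = (-27335 - 14427/30964) - 53 = -846415367/30964 - 53 = -848056459/30964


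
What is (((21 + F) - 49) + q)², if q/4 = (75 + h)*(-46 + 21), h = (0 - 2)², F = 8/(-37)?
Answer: 86050702336/1369 ≈ 6.2857e+7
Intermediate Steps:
F = -8/37 (F = 8*(-1/37) = -8/37 ≈ -0.21622)
h = 4 (h = (-2)² = 4)
q = -7900 (q = 4*((75 + 4)*(-46 + 21)) = 4*(79*(-25)) = 4*(-1975) = -7900)
(((21 + F) - 49) + q)² = (((21 - 8/37) - 49) - 7900)² = ((769/37 - 49) - 7900)² = (-1044/37 - 7900)² = (-293344/37)² = 86050702336/1369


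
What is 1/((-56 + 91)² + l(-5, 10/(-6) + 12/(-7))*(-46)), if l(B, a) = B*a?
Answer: 21/9395 ≈ 0.0022352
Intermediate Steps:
1/((-56 + 91)² + l(-5, 10/(-6) + 12/(-7))*(-46)) = 1/((-56 + 91)² - 5*(10/(-6) + 12/(-7))*(-46)) = 1/(35² - 5*(10*(-⅙) + 12*(-⅐))*(-46)) = 1/(1225 - 5*(-5/3 - 12/7)*(-46)) = 1/(1225 - 5*(-71/21)*(-46)) = 1/(1225 + (355/21)*(-46)) = 1/(1225 - 16330/21) = 1/(9395/21) = 21/9395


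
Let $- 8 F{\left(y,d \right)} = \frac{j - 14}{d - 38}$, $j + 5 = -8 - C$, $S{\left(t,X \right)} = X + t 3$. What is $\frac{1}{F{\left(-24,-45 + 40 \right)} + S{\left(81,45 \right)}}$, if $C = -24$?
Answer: $\frac{344}{99069} \approx 0.0034723$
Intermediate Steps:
$S{\left(t,X \right)} = X + 3 t$
$j = 11$ ($j = -5 - -16 = -5 + \left(-8 + 24\right) = -5 + 16 = 11$)
$F{\left(y,d \right)} = \frac{3}{8 \left(-38 + d\right)}$ ($F{\left(y,d \right)} = - \frac{\left(11 - 14\right) \frac{1}{d - 38}}{8} = - \frac{\left(-3\right) \frac{1}{-38 + d}}{8} = \frac{3}{8 \left(-38 + d\right)}$)
$\frac{1}{F{\left(-24,-45 + 40 \right)} + S{\left(81,45 \right)}} = \frac{1}{\frac{3}{8 \left(-38 + \left(-45 + 40\right)\right)} + \left(45 + 3 \cdot 81\right)} = \frac{1}{\frac{3}{8 \left(-38 - 5\right)} + \left(45 + 243\right)} = \frac{1}{\frac{3}{8 \left(-43\right)} + 288} = \frac{1}{\frac{3}{8} \left(- \frac{1}{43}\right) + 288} = \frac{1}{- \frac{3}{344} + 288} = \frac{1}{\frac{99069}{344}} = \frac{344}{99069}$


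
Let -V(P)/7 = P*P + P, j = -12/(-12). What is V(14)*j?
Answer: -1470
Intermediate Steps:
j = 1 (j = -12*(-1/12) = 1)
V(P) = -7*P - 7*P² (V(P) = -7*(P*P + P) = -7*(P² + P) = -7*(P + P²) = -7*P - 7*P²)
V(14)*j = -7*14*(1 + 14)*1 = -7*14*15*1 = -1470*1 = -1470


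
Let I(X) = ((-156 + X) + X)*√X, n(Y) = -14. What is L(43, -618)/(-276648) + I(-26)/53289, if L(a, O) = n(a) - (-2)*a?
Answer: -3/11527 - 208*I*√26/53289 ≈ -0.00026026 - 0.019903*I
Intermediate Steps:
L(a, O) = -14 + 2*a (L(a, O) = -14 - (-2)*a = -14 + 2*a)
I(X) = √X*(-156 + 2*X) (I(X) = (-156 + 2*X)*√X = √X*(-156 + 2*X))
L(43, -618)/(-276648) + I(-26)/53289 = (-14 + 2*43)/(-276648) + (2*√(-26)*(-78 - 26))/53289 = (-14 + 86)*(-1/276648) + (2*(I*√26)*(-104))*(1/53289) = 72*(-1/276648) - 208*I*√26*(1/53289) = -3/11527 - 208*I*√26/53289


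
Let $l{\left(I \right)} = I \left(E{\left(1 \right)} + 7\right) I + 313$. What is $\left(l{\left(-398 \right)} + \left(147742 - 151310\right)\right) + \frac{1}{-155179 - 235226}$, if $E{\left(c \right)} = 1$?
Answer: $\frac{493462940684}{390405} \approx 1.264 \cdot 10^{6}$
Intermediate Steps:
$l{\left(I \right)} = 313 + 8 I^{2}$ ($l{\left(I \right)} = I \left(1 + 7\right) I + 313 = I 8 I + 313 = 8 I I + 313 = 8 I^{2} + 313 = 313 + 8 I^{2}$)
$\left(l{\left(-398 \right)} + \left(147742 - 151310\right)\right) + \frac{1}{-155179 - 235226} = \left(\left(313 + 8 \left(-398\right)^{2}\right) + \left(147742 - 151310\right)\right) + \frac{1}{-155179 - 235226} = \left(\left(313 + 8 \cdot 158404\right) - 3568\right) + \frac{1}{-390405} = \left(\left(313 + 1267232\right) - 3568\right) - \frac{1}{390405} = \left(1267545 - 3568\right) - \frac{1}{390405} = 1263977 - \frac{1}{390405} = \frac{493462940684}{390405}$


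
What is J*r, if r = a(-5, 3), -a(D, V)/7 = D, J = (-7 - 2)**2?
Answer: 2835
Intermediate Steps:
J = 81 (J = (-9)**2 = 81)
a(D, V) = -7*D
r = 35 (r = -7*(-5) = 35)
J*r = 81*35 = 2835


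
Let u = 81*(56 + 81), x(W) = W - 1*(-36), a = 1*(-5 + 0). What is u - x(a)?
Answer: 11066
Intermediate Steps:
a = -5 (a = 1*(-5) = -5)
x(W) = 36 + W (x(W) = W + 36 = 36 + W)
u = 11097 (u = 81*137 = 11097)
u - x(a) = 11097 - (36 - 5) = 11097 - 1*31 = 11097 - 31 = 11066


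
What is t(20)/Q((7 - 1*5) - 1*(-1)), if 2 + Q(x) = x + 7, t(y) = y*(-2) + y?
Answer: -5/2 ≈ -2.5000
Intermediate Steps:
t(y) = -y (t(y) = -2*y + y = -y)
Q(x) = 5 + x (Q(x) = -2 + (x + 7) = -2 + (7 + x) = 5 + x)
t(20)/Q((7 - 1*5) - 1*(-1)) = (-1*20)/(5 + ((7 - 1*5) - 1*(-1))) = -20/(5 + ((7 - 5) + 1)) = -20/(5 + (2 + 1)) = -20/(5 + 3) = -20/8 = -20*1/8 = -5/2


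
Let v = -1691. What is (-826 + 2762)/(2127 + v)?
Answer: 484/109 ≈ 4.4404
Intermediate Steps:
(-826 + 2762)/(2127 + v) = (-826 + 2762)/(2127 - 1691) = 1936/436 = 1936*(1/436) = 484/109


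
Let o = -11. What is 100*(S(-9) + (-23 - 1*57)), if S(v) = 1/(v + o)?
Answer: -8005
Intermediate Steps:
S(v) = 1/(-11 + v) (S(v) = 1/(v - 11) = 1/(-11 + v))
100*(S(-9) + (-23 - 1*57)) = 100*(1/(-11 - 9) + (-23 - 1*57)) = 100*(1/(-20) + (-23 - 57)) = 100*(-1/20 - 80) = 100*(-1601/20) = -8005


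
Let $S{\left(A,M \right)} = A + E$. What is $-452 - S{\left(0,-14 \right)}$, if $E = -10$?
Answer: $-442$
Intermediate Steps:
$S{\left(A,M \right)} = -10 + A$ ($S{\left(A,M \right)} = A - 10 = -10 + A$)
$-452 - S{\left(0,-14 \right)} = -452 - \left(-10 + 0\right) = -452 - -10 = -452 + 10 = -442$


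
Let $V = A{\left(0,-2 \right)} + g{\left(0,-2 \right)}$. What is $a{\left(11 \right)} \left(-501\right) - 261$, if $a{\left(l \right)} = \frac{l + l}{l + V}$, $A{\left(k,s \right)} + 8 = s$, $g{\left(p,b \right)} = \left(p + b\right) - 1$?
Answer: $5250$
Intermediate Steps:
$g{\left(p,b \right)} = -1 + b + p$ ($g{\left(p,b \right)} = \left(b + p\right) - 1 = -1 + b + p$)
$A{\left(k,s \right)} = -8 + s$
$V = -13$ ($V = \left(-8 - 2\right) - 3 = -10 - 3 = -13$)
$a{\left(l \right)} = \frac{2 l}{-13 + l}$ ($a{\left(l \right)} = \frac{l + l}{l - 13} = \frac{2 l}{-13 + l}$)
$a{\left(11 \right)} \left(-501\right) - 261 = 2 \cdot 11 \frac{1}{-13 + 11} \left(-501\right) - 261 = 2 \cdot 11 \frac{1}{-2} \left(-501\right) - 261 = 2 \cdot 11 \left(- \frac{1}{2}\right) \left(-501\right) - 261 = \left(-11\right) \left(-501\right) - 261 = 5511 - 261 = 5250$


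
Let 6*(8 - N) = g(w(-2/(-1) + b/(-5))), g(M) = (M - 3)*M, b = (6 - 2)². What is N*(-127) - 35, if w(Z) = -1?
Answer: -2899/3 ≈ -966.33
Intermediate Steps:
b = 16 (b = 4² = 16)
g(M) = M*(-3 + M) (g(M) = (-3 + M)*M = M*(-3 + M))
N = 22/3 (N = 8 - (-1)*(-3 - 1)/6 = 8 - (-1)*(-4)/6 = 8 - ⅙*4 = 8 - ⅔ = 22/3 ≈ 7.3333)
N*(-127) - 35 = (22/3)*(-127) - 35 = -2794/3 - 35 = -2899/3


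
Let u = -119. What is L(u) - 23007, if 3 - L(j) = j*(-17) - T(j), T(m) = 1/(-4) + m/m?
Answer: -100105/4 ≈ -25026.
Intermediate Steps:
T(m) = 3/4 (T(m) = 1*(-1/4) + 1 = -1/4 + 1 = 3/4)
L(j) = 15/4 + 17*j (L(j) = 3 - (j*(-17) - 1*3/4) = 3 - (-17*j - 3/4) = 3 - (-3/4 - 17*j) = 3 + (3/4 + 17*j) = 15/4 + 17*j)
L(u) - 23007 = (15/4 + 17*(-119)) - 23007 = (15/4 - 2023) - 23007 = -8077/4 - 23007 = -100105/4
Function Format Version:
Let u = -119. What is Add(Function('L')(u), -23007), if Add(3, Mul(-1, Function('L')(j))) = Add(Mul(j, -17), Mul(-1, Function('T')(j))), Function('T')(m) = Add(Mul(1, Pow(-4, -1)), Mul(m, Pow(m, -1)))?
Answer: Rational(-100105, 4) ≈ -25026.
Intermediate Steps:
Function('T')(m) = Rational(3, 4) (Function('T')(m) = Add(Mul(1, Rational(-1, 4)), 1) = Add(Rational(-1, 4), 1) = Rational(3, 4))
Function('L')(j) = Add(Rational(15, 4), Mul(17, j)) (Function('L')(j) = Add(3, Mul(-1, Add(Mul(j, -17), Mul(-1, Rational(3, 4))))) = Add(3, Mul(-1, Add(Mul(-17, j), Rational(-3, 4)))) = Add(3, Mul(-1, Add(Rational(-3, 4), Mul(-17, j)))) = Add(3, Add(Rational(3, 4), Mul(17, j))) = Add(Rational(15, 4), Mul(17, j)))
Add(Function('L')(u), -23007) = Add(Add(Rational(15, 4), Mul(17, -119)), -23007) = Add(Add(Rational(15, 4), -2023), -23007) = Add(Rational(-8077, 4), -23007) = Rational(-100105, 4)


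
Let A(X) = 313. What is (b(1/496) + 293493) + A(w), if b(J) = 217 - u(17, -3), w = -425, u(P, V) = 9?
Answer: 294014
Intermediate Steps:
b(J) = 208 (b(J) = 217 - 1*9 = 217 - 9 = 208)
(b(1/496) + 293493) + A(w) = (208 + 293493) + 313 = 293701 + 313 = 294014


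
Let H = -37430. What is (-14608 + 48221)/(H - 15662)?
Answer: -33613/53092 ≈ -0.63311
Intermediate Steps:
(-14608 + 48221)/(H - 15662) = (-14608 + 48221)/(-37430 - 15662) = 33613/(-53092) = 33613*(-1/53092) = -33613/53092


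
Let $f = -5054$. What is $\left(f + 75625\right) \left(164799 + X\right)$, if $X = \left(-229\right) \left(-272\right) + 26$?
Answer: $16027591523$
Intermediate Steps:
$X = 62314$ ($X = 62288 + 26 = 62314$)
$\left(f + 75625\right) \left(164799 + X\right) = \left(-5054 + 75625\right) \left(164799 + 62314\right) = 70571 \cdot 227113 = 16027591523$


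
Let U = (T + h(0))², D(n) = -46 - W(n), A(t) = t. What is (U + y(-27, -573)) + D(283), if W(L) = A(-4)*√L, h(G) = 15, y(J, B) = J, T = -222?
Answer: 42776 + 4*√283 ≈ 42843.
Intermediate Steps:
W(L) = -4*√L
D(n) = -46 + 4*√n (D(n) = -46 - (-4)*√n = -46 + 4*√n)
U = 42849 (U = (-222 + 15)² = (-207)² = 42849)
(U + y(-27, -573)) + D(283) = (42849 - 27) + (-46 + 4*√283) = 42822 + (-46 + 4*√283) = 42776 + 4*√283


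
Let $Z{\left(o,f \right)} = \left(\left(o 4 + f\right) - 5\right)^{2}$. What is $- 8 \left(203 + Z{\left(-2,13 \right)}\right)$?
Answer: $-1624$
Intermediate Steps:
$Z{\left(o,f \right)} = \left(-5 + f + 4 o\right)^{2}$ ($Z{\left(o,f \right)} = \left(\left(4 o + f\right) - 5\right)^{2} = \left(\left(f + 4 o\right) - 5\right)^{2} = \left(-5 + f + 4 o\right)^{2}$)
$- 8 \left(203 + Z{\left(-2,13 \right)}\right) = - 8 \left(203 + \left(-5 + 13 + 4 \left(-2\right)\right)^{2}\right) = - 8 \left(203 + \left(-5 + 13 - 8\right)^{2}\right) = - 8 \left(203 + 0^{2}\right) = - 8 \left(203 + 0\right) = \left(-8\right) 203 = -1624$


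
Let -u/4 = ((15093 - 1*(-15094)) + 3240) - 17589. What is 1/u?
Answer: -1/63352 ≈ -1.5785e-5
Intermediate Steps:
u = -63352 (u = -4*(((15093 - 1*(-15094)) + 3240) - 17589) = -4*(((15093 + 15094) + 3240) - 17589) = -4*((30187 + 3240) - 17589) = -4*(33427 - 17589) = -4*15838 = -63352)
1/u = 1/(-63352) = -1/63352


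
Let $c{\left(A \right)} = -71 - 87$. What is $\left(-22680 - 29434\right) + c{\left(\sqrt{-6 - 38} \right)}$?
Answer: $-52272$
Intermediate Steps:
$c{\left(A \right)} = -158$ ($c{\left(A \right)} = -71 - 87 = -158$)
$\left(-22680 - 29434\right) + c{\left(\sqrt{-6 - 38} \right)} = \left(-22680 - 29434\right) - 158 = -52114 - 158 = -52272$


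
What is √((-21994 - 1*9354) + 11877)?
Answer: I*√19471 ≈ 139.54*I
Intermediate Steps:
√((-21994 - 1*9354) + 11877) = √((-21994 - 9354) + 11877) = √(-31348 + 11877) = √(-19471) = I*√19471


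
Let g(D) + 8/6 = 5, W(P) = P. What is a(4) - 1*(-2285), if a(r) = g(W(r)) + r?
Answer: 6878/3 ≈ 2292.7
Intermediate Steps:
g(D) = 11/3 (g(D) = -4/3 + 5 = 11/3)
a(r) = 11/3 + r
a(4) - 1*(-2285) = (11/3 + 4) - 1*(-2285) = 23/3 + 2285 = 6878/3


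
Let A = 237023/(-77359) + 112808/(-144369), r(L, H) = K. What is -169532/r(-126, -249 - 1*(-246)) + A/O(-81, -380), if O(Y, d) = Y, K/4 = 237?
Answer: -12776883919648450/71465577172929 ≈ -178.78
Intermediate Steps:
K = 948 (K = 4*237 = 948)
r(L, H) = 948
A = -42945487559/11168241471 (A = 237023*(-1/77359) + 112808*(-1/144369) = -237023/77359 - 112808/144369 = -42945487559/11168241471 ≈ -3.8453)
-169532/r(-126, -249 - 1*(-246)) + A/O(-81, -380) = -169532/948 - 42945487559/11168241471/(-81) = -169532*1/948 - 42945487559/11168241471*(-1/81) = -42383/237 + 42945487559/904627559151 = -12776883919648450/71465577172929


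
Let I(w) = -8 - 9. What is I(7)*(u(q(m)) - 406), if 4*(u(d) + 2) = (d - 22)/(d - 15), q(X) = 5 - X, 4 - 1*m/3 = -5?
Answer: 256445/37 ≈ 6930.9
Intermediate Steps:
m = 27 (m = 12 - 3*(-5) = 12 + 15 = 27)
I(w) = -17
u(d) = -2 + (-22 + d)/(4*(-15 + d)) (u(d) = -2 + ((d - 22)/(d - 15))/4 = -2 + ((-22 + d)/(-15 + d))/4 = -2 + (-22 + d)/(4*(-15 + d)))
I(7)*(u(q(m)) - 406) = -17*(7*(14 - (5 - 1*27))/(4*(-15 + (5 - 1*27))) - 406) = -17*(7*(14 - (5 - 27))/(4*(-15 + (5 - 27))) - 406) = -17*(7*(14 - 1*(-22))/(4*(-15 - 22)) - 406) = -17*((7/4)*(14 + 22)/(-37) - 406) = -17*((7/4)*(-1/37)*36 - 406) = -17*(-63/37 - 406) = -17*(-15085/37) = 256445/37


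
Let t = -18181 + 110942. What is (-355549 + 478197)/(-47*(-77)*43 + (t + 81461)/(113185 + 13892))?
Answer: 5195246632/6591838577 ≈ 0.78813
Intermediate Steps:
t = 92761
(-355549 + 478197)/(-47*(-77)*43 + (t + 81461)/(113185 + 13892)) = (-355549 + 478197)/(-47*(-77)*43 + (92761 + 81461)/(113185 + 13892)) = 122648/(3619*43 + 174222/127077) = 122648/(155617 + 174222*(1/127077)) = 122648/(155617 + 58074/42359) = 122648/(6591838577/42359) = 122648*(42359/6591838577) = 5195246632/6591838577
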